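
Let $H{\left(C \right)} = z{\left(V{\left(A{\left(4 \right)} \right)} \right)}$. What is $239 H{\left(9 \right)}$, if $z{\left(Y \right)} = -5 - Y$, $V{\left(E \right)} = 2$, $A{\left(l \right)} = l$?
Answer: $-1673$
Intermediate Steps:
$H{\left(C \right)} = -7$ ($H{\left(C \right)} = -5 - 2 = -7$)
$239 H{\left(9 \right)} = 239 \left(-7\right) = -1673$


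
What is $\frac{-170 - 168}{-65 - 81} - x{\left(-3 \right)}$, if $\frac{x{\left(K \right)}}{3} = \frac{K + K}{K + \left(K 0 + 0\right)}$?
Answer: $- \frac{269}{73} \approx -3.6849$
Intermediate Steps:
$x{\left(K \right)} = 6$ ($x{\left(K \right)} = 3 \frac{K + K}{K + \left(K 0 + 0\right)} = 3 \frac{2 K}{K + \left(0 + 0\right)} = 3 \frac{2 K}{K + 0} = 3 \frac{2 K}{K} = 3 \cdot 2 = 6$)
$\frac{-170 - 168}{-65 - 81} - x{\left(-3 \right)} = \frac{-170 - 168}{-65 - 81} - 6 = - \frac{338}{-146} - 6 = \left(-338\right) \left(- \frac{1}{146}\right) - 6 = \frac{169}{73} - 6 = - \frac{269}{73}$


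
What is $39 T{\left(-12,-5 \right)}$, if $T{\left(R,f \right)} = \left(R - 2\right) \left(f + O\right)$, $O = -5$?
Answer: $5460$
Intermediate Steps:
$T{\left(R,f \right)} = \left(-5 + f\right) \left(-2 + R\right)$ ($T{\left(R,f \right)} = \left(R - 2\right) \left(f - 5\right) = \left(-2 + R\right) \left(-5 + f\right) = \left(-5 + f\right) \left(-2 + R\right)$)
$39 T{\left(-12,-5 \right)} = 39 \left(10 - -60 - -10 - -60\right) = 39 \left(10 + 60 + 10 + 60\right) = 39 \cdot 140 = 5460$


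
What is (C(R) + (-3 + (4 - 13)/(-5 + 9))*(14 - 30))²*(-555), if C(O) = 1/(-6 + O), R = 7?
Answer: -4009875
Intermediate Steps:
(C(R) + (-3 + (4 - 13)/(-5 + 9))*(14 - 30))²*(-555) = (1/(-6 + 7) + (-3 + (4 - 13)/(-5 + 9))*(14 - 30))²*(-555) = (1/1 + (-3 - 9/4)*(-16))²*(-555) = (1 + (-3 - 9*¼)*(-16))²*(-555) = (1 + (-3 - 9/4)*(-16))²*(-555) = (1 - 21/4*(-16))²*(-555) = (1 + 84)²*(-555) = 85²*(-555) = 7225*(-555) = -4009875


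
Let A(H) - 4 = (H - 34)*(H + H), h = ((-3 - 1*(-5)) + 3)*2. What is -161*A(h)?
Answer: 76636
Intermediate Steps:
h = 10 (h = ((-3 + 5) + 3)*2 = (2 + 3)*2 = 5*2 = 10)
A(H) = 4 + 2*H*(-34 + H) (A(H) = 4 + (H - 34)*(H + H) = 4 + (-34 + H)*(2*H) = 4 + 2*H*(-34 + H))
-161*A(h) = -161*(4 - 68*10 + 2*10²) = -161*(4 - 680 + 2*100) = -161*(4 - 680 + 200) = -161*(-476) = 76636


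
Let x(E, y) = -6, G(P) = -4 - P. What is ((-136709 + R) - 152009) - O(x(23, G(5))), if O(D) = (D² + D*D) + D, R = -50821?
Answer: -339605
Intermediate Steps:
O(D) = D + 2*D² (O(D) = (D² + D²) + D = 2*D² + D = D + 2*D²)
((-136709 + R) - 152009) - O(x(23, G(5))) = ((-136709 - 50821) - 152009) - (-6)*(1 + 2*(-6)) = (-187530 - 152009) - (-6)*(1 - 12) = -339539 - (-6)*(-11) = -339539 - 1*66 = -339539 - 66 = -339605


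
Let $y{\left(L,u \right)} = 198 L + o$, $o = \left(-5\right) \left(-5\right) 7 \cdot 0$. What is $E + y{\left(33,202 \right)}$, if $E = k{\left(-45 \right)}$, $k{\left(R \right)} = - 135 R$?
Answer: $12609$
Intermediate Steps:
$E = 6075$ ($E = \left(-135\right) \left(-45\right) = 6075$)
$o = 0$ ($o = 25 \cdot 7 \cdot 0 = 175 \cdot 0 = 0$)
$y{\left(L,u \right)} = 198 L$ ($y{\left(L,u \right)} = 198 L + 0 = 198 L$)
$E + y{\left(33,202 \right)} = 6075 + 198 \cdot 33 = 6075 + 6534 = 12609$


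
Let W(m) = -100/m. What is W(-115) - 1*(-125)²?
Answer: -359355/23 ≈ -15624.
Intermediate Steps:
W(-115) - 1*(-125)² = -100/(-115) - 1*(-125)² = -100*(-1/115) - 1*15625 = 20/23 - 15625 = -359355/23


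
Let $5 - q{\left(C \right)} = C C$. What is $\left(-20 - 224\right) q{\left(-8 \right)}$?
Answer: $14396$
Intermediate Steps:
$q{\left(C \right)} = 5 - C^{2}$ ($q{\left(C \right)} = 5 - C C = 5 - C^{2}$)
$\left(-20 - 224\right) q{\left(-8 \right)} = \left(-20 - 224\right) \left(5 - \left(-8\right)^{2}\right) = - 244 \left(5 - 64\right) = \left(-244\right) \left(-59\right) = 14396$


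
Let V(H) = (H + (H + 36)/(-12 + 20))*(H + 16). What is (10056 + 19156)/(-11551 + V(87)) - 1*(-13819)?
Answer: 111023073/8051 ≈ 13790.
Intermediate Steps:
V(H) = (16 + H)*(9/2 + 9*H/8) (V(H) = (H + (36 + H)/8)*(16 + H) = (H + (36 + H)*(1/8))*(16 + H) = (H + (9/2 + H/8))*(16 + H) = (9/2 + 9*H/8)*(16 + H) = (16 + H)*(9/2 + 9*H/8))
(10056 + 19156)/(-11551 + V(87)) - 1*(-13819) = (10056 + 19156)/(-11551 + (72 + (9/8)*87**2 + (45/2)*87)) - 1*(-13819) = 29212/(-11551 + (72 + (9/8)*7569 + 3915/2)) + 13819 = 29212/(-11551 + (72 + 68121/8 + 3915/2)) + 13819 = 29212/(-11551 + 84357/8) + 13819 = 29212/(-8051/8) + 13819 = 29212*(-8/8051) + 13819 = -233696/8051 + 13819 = 111023073/8051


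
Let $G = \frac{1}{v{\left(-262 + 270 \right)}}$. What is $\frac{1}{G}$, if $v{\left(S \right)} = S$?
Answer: $8$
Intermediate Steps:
$G = \frac{1}{8}$ ($G = \frac{1}{-262 + 270} = \frac{1}{8} \approx 0.125$)
$\frac{1}{G} = \frac{1}{\frac{1}{8}} = 8$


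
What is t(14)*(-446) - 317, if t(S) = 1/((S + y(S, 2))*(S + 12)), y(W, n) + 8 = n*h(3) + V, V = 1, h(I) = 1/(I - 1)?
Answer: -33191/104 ≈ -319.14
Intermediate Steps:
h(I) = 1/(-1 + I)
y(W, n) = -7 + n/2 (y(W, n) = -8 + (n/(-1 + 3) + 1) = -8 + (n/2 + 1) = -8 + (1 + n/2) = -7 + n/2)
t(S) = 1/((-6 + S)*(12 + S)) (t(S) = 1/((S + (-7 + (½)*2))*(S + 12)) = 1/((S + (-7 + 1))*(12 + S)) = 1/((S - 6)*(12 + S)) = 1/((-6 + S)*(12 + S)))
t(14)*(-446) - 317 = -446/(-72 + 14² + 6*14) - 317 = -446/(-72 + 196 + 84) - 317 = -446/208 - 317 = (1/208)*(-446) - 317 = -223/104 - 317 = -33191/104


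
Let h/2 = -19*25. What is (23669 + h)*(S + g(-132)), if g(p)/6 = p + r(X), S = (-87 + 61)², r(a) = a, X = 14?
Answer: -727008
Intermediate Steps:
S = 676 (S = (-26)² = 676)
h = -950 (h = 2*(-19*25) = 2*(-475) = -950)
g(p) = 84 + 6*p (g(p) = 6*(p + 14) = 6*(14 + p) = 84 + 6*p)
(23669 + h)*(S + g(-132)) = (23669 - 950)*(676 + (84 + 6*(-132))) = 22719*(676 + (84 - 792)) = 22719*(676 - 708) = 22719*(-32) = -727008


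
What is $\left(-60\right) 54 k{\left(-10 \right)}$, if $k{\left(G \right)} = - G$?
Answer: $-32400$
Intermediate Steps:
$\left(-60\right) 54 k{\left(-10 \right)} = \left(-60\right) 54 \left(\left(-1\right) \left(-10\right)\right) = \left(-3240\right) 10 = -32400$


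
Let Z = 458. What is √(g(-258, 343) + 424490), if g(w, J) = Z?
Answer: 2*√106237 ≈ 651.88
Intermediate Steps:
g(w, J) = 458
√(g(-258, 343) + 424490) = √(458 + 424490) = √424948 = 2*√106237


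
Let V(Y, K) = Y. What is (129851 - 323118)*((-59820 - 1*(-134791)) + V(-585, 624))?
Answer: -14376359062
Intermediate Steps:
(129851 - 323118)*((-59820 - 1*(-134791)) + V(-585, 624)) = (129851 - 323118)*((-59820 - 1*(-134791)) - 585) = -193267*((-59820 + 134791) - 585) = -193267*(74971 - 585) = -193267*74386 = -14376359062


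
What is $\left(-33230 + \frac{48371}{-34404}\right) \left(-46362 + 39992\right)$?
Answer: $\frac{3641389131835}{17202} \approx 2.1168 \cdot 10^{8}$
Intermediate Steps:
$\left(-33230 + \frac{48371}{-34404}\right) \left(-46362 + 39992\right) = \left(-33230 + 48371 \left(- \frac{1}{34404}\right)\right) \left(-6370\right) = \left(-33230 - \frac{48371}{34404}\right) \left(-6370\right) = \left(- \frac{1143293291}{34404}\right) \left(-6370\right) = \frac{3641389131835}{17202}$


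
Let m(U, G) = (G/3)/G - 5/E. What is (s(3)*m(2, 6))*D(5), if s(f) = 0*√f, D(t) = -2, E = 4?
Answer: 0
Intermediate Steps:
s(f) = 0
m(U, G) = -11/12 (m(U, G) = (G/3)/G - 5/4 = ⅓ - 5/4 = -11/12)
(s(3)*m(2, 6))*D(5) = (0*(-11/12))*(-2) = 0*(-2) = 0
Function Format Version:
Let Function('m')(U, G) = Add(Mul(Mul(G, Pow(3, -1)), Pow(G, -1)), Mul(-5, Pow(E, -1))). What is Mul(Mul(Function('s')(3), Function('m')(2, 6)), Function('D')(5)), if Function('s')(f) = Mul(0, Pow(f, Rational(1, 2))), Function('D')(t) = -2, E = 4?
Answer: 0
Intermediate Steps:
Function('s')(f) = 0
Function('m')(U, G) = Rational(-11, 12) (Function('m')(U, G) = Add(Mul(Mul(G, Pow(3, -1)), Pow(G, -1)), Mul(-5, Pow(4, -1))) = Add(Mul(Mul(G, Rational(1, 3)), Pow(G, -1)), Mul(-5, Rational(1, 4))) = Add(Mul(Mul(Rational(1, 3), G), Pow(G, -1)), Rational(-5, 4)) = Add(Rational(1, 3), Rational(-5, 4)) = Rational(-11, 12))
Mul(Mul(Function('s')(3), Function('m')(2, 6)), Function('D')(5)) = Mul(Mul(0, Rational(-11, 12)), -2) = Mul(0, -2) = 0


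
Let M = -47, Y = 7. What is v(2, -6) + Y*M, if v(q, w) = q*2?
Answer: -325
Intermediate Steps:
v(q, w) = 2*q
v(2, -6) + Y*M = 2*2 + 7*(-47) = 4 - 329 = -325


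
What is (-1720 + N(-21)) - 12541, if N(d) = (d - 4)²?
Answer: -13636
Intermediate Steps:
N(d) = (-4 + d)²
(-1720 + N(-21)) - 12541 = (-1720 + (-4 - 21)²) - 12541 = (-1720 + (-25)²) - 12541 = (-1720 + 625) - 12541 = -1095 - 12541 = -13636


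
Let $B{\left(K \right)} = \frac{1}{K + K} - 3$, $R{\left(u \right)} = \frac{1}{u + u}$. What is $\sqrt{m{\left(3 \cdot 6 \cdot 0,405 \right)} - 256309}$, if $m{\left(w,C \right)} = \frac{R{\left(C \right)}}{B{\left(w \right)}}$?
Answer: $i \sqrt{256309} \approx 506.27 i$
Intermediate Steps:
$R{\left(u \right)} = \frac{1}{2 u}$
$B{\left(K \right)} = -3 + \frac{1}{2 K}$ ($B{\left(K \right)} = \frac{1}{2 K} - 3 = -3 + \frac{1}{2 K}$)
$m{\left(w,C \right)} = \frac{1}{2 C \left(-3 + \frac{1}{2 w}\right)}$ ($m{\left(w,C \right)} = \frac{\frac{1}{2} \frac{1}{C}}{-3 + \frac{1}{2 w}} = \frac{1}{2 C \left(-3 + \frac{1}{2 w}\right)}$)
$\sqrt{m{\left(3 \cdot 6 \cdot 0,405 \right)} - 256309} = \sqrt{- \frac{3 \cdot 6 \cdot 0}{405 \left(-1 + 6 \cdot 3 \cdot 6 \cdot 0\right)} - 256309} = \sqrt{\left(-1\right) 18 \cdot 0 \cdot \frac{1}{405} \frac{1}{-1 + 6 \cdot 18 \cdot 0} - 256309} = \sqrt{\left(-1\right) 0 \cdot \frac{1}{405} \frac{1}{-1 + 6 \cdot 0} - 256309} = \sqrt{\left(-1\right) 0 \cdot \frac{1}{405} \frac{1}{-1 + 0} - 256309} = \sqrt{\left(-1\right) 0 \cdot \frac{1}{405} \frac{1}{-1} - 256309} = \sqrt{\left(-1\right) 0 \cdot \frac{1}{405} \left(-1\right) - 256309} = \sqrt{0 - 256309} = \sqrt{-256309} = i \sqrt{256309}$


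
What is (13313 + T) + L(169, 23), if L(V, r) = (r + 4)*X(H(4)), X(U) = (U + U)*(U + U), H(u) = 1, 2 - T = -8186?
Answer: 21609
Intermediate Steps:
T = 8188 (T = 2 - 1*(-8186) = 2 + 8186 = 8188)
X(U) = 4*U² (X(U) = (2*U)*(2*U) = 4*U²)
L(V, r) = 16 + 4*r (L(V, r) = (r + 4)*(4*1²) = (4 + r)*(4*1) = (4 + r)*4 = 16 + 4*r)
(13313 + T) + L(169, 23) = (13313 + 8188) + (16 + 4*23) = 21501 + (16 + 92) = 21501 + 108 = 21609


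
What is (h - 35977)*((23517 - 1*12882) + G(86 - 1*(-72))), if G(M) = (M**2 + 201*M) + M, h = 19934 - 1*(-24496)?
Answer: 570704295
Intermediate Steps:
h = 44430 (h = 19934 + 24496 = 44430)
G(M) = M**2 + 202*M
(h - 35977)*((23517 - 1*12882) + G(86 - 1*(-72))) = (44430 - 35977)*((23517 - 1*12882) + (86 - 1*(-72))*(202 + (86 - 1*(-72)))) = 8453*((23517 - 12882) + (86 + 72)*(202 + (86 + 72))) = 8453*(10635 + 158*(202 + 158)) = 8453*(10635 + 158*360) = 8453*(10635 + 56880) = 8453*67515 = 570704295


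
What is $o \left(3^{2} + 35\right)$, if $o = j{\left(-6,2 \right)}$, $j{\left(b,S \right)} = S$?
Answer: $88$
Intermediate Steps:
$o = 2$
$o \left(3^{2} + 35\right) = 2 \left(3^{2} + 35\right) = 2 \left(9 + 35\right) = 2 \cdot 44 = 88$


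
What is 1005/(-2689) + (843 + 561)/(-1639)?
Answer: -5422551/4407271 ≈ -1.2304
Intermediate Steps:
1005/(-2689) + (843 + 561)/(-1639) = 1005*(-1/2689) + 1404*(-1/1639) = -1005/2689 - 1404/1639 = -5422551/4407271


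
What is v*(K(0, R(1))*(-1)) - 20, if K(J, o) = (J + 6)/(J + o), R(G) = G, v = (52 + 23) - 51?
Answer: -164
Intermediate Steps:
v = 24 (v = 75 - 51 = 24)
K(J, o) = (6 + J)/(J + o)
v*(K(0, R(1))*(-1)) - 20 = 24*(((6 + 0)/(0 + 1))*(-1)) - 20 = 24*((6/1)*(-1)) - 20 = 24*((1*6)*(-1)) - 20 = 24*(6*(-1)) - 20 = 24*(-6) - 20 = -144 - 20 = -164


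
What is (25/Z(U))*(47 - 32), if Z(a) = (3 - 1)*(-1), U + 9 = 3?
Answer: -375/2 ≈ -187.50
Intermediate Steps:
U = -6 (U = -9 + 3 = -6)
Z(a) = -2 (Z(a) = 2*(-1) = -2)
(25/Z(U))*(47 - 32) = (25/(-2))*(47 - 32) = (25*(-½))*15 = -25/2*15 = -375/2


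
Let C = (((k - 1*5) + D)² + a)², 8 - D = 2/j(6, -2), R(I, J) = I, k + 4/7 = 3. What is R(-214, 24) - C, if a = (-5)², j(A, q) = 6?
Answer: -546699610/194481 ≈ -2811.1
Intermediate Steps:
k = 17/7 (k = -4/7 + 3 = 17/7 ≈ 2.4286)
a = 25
D = 23/3 (D = 8 - 2/6 = 8 - 1*⅓ = 8 - ⅓ = 23/3 ≈ 7.6667)
C = 505080676/194481 (C = (((17/7 - 1*5) + 23/3)² + 25)² = (((17/7 - 5) + 23/3)² + 25)² = ((-18/7 + 23/3)² + 25)² = ((107/21)² + 25)² = (11449/441 + 25)² = (22474/441)² = 505080676/194481 ≈ 2597.1)
R(-214, 24) - C = -214 - 1*505080676/194481 = -214 - 505080676/194481 = -546699610/194481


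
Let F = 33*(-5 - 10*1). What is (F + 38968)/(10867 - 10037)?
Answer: 38473/830 ≈ 46.353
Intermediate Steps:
F = -495 (F = 33*(-5 - 10) = 33*(-15) = -495)
(F + 38968)/(10867 - 10037) = (-495 + 38968)/(10867 - 10037) = 38473/830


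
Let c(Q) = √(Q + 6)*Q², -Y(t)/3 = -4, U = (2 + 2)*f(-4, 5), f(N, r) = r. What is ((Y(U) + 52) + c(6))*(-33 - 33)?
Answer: -4224 - 4752*√3 ≈ -12455.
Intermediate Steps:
U = 20 (U = (2 + 2)*5 = 4*5 = 20)
Y(t) = 12 (Y(t) = -3*(-4) = 12)
c(Q) = Q²*√(6 + Q) (c(Q) = √(6 + Q)*Q² = Q²*√(6 + Q))
((Y(U) + 52) + c(6))*(-33 - 33) = ((12 + 52) + 6²*√(6 + 6))*(-33 - 33) = (64 + 36*√12)*(-66) = (64 + 36*(2*√3))*(-66) = (64 + 72*√3)*(-66) = -4224 - 4752*√3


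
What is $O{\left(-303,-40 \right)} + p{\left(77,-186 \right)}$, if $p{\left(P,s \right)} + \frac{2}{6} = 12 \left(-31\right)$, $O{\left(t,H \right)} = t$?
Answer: $- \frac{2026}{3} \approx -675.33$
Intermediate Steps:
$p{\left(P,s \right)} = - \frac{1117}{3}$ ($p{\left(P,s \right)} = - \frac{1}{3} + 12 \left(-31\right) = - \frac{1}{3} - 372 = - \frac{1117}{3}$)
$O{\left(-303,-40 \right)} + p{\left(77,-186 \right)} = -303 - \frac{1117}{3} = - \frac{2026}{3}$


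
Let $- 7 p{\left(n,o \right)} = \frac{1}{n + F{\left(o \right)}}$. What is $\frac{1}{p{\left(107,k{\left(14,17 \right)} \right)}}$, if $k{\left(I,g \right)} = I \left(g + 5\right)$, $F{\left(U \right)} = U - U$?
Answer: $-749$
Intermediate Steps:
$F{\left(U \right)} = 0$
$k{\left(I,g \right)} = I \left(5 + g\right)$
$p{\left(n,o \right)} = - \frac{1}{7 n}$ ($p{\left(n,o \right)} = - \frac{1}{7 \left(n + 0\right)} = - \frac{1}{7 n}$)
$\frac{1}{p{\left(107,k{\left(14,17 \right)} \right)}} = \frac{1}{\left(- \frac{1}{7}\right) \frac{1}{107}} = \frac{1}{- \frac{1}{749}} = -749$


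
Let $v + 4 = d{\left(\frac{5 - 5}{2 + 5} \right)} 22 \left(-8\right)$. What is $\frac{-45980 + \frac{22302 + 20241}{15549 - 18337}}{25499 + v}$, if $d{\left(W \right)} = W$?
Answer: $- \frac{128234783}{71080060} \approx -1.8041$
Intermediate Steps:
$v = -4$ ($v = -4 + \frac{5 - 5}{2 + 5} \cdot 22 \left(-8\right) = -4 + \frac{0}{7} \cdot 22 \left(-8\right) = -4 + 0 \cdot \frac{1}{7} \cdot 22 \left(-8\right) = -4 + 0 \cdot 22 \left(-8\right) = -4 + 0 \left(-8\right) = -4 + 0 = -4$)
$\frac{-45980 + \frac{22302 + 20241}{15549 - 18337}}{25499 + v} = \frac{-45980 + \frac{22302 + 20241}{15549 - 18337}}{25499 - 4} = \frac{-45980 + \frac{42543}{-2788}}{25495} = \left(-45980 + 42543 \left(- \frac{1}{2788}\right)\right) \frac{1}{25495} = \left(-45980 - \frac{42543}{2788}\right) \frac{1}{25495} = \left(- \frac{128234783}{2788}\right) \frac{1}{25495} = - \frac{128234783}{71080060}$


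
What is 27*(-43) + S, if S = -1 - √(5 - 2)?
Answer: -1162 - √3 ≈ -1163.7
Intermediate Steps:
S = -1 - √3 ≈ -2.7321
27*(-43) + S = 27*(-43) + (-1 - √3) = -1161 + (-1 - √3) = -1162 - √3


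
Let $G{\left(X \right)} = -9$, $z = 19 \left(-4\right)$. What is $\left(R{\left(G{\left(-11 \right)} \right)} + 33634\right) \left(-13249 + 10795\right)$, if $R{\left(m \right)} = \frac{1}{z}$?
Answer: $- \frac{3136436541}{38} \approx -8.2538 \cdot 10^{7}$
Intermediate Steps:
$z = -76$
$R{\left(m \right)} = - \frac{1}{76}$ ($R{\left(m \right)} = \frac{1}{-76} = - \frac{1}{76}$)
$\left(R{\left(G{\left(-11 \right)} \right)} + 33634\right) \left(-13249 + 10795\right) = \left(- \frac{1}{76} + 33634\right) \left(-13249 + 10795\right) = \frac{2556183}{76} \left(-2454\right) = - \frac{3136436541}{38}$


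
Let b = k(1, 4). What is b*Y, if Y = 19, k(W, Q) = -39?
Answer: -741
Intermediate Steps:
b = -39
b*Y = -39*19 = -741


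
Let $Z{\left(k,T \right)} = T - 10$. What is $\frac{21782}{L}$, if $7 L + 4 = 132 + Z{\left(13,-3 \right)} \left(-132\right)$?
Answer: $\frac{76237}{922} \approx 82.687$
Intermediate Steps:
$Z{\left(k,T \right)} = -10 + T$
$L = \frac{1844}{7}$ ($L = - \frac{4}{7} + \frac{132 + \left(-10 - 3\right) \left(-132\right)}{7} = - \frac{4}{7} + \frac{132 - -1716}{7} = - \frac{4}{7} + \frac{132 + 1716}{7} = - \frac{4}{7} + \frac{1}{7} \cdot 1848 = - \frac{4}{7} + 264 = \frac{1844}{7} \approx 263.43$)
$\frac{21782}{L} = \frac{21782}{\frac{1844}{7}} = 21782 \cdot \frac{7}{1844} = \frac{76237}{922}$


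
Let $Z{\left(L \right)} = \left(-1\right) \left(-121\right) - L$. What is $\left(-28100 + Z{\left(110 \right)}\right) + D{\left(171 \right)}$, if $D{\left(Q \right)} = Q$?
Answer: $-27918$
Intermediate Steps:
$Z{\left(L \right)} = 121 - L$
$\left(-28100 + Z{\left(110 \right)}\right) + D{\left(171 \right)} = \left(-28100 + \left(121 - 110\right)\right) + 171 = \left(-28100 + 11\right) + 171 = -28089 + 171 = -27918$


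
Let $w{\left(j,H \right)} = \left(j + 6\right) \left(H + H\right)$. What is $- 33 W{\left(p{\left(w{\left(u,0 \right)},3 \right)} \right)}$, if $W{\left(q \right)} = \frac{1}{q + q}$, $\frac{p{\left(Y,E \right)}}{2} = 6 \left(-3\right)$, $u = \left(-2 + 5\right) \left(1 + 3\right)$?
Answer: $\frac{11}{24} \approx 0.45833$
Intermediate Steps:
$u = 12$ ($u = 3 \cdot 4 = 12$)
$w{\left(j,H \right)} = 2 H \left(6 + j\right)$ ($w{\left(j,H \right)} = \left(6 + j\right) 2 H = 2 H \left(6 + j\right)$)
$p{\left(Y,E \right)} = -36$ ($p{\left(Y,E \right)} = 2 \cdot 6 \left(-3\right) = 2 \left(-18\right) = -36$)
$W{\left(q \right)} = \frac{1}{2 q}$
$- 33 W{\left(p{\left(w{\left(u,0 \right)},3 \right)} \right)} = - 33 \frac{1}{2 \left(-36\right)} = - 33 \cdot \frac{1}{2} \left(- \frac{1}{36}\right) = \left(-33\right) \left(- \frac{1}{72}\right) = \frac{11}{24}$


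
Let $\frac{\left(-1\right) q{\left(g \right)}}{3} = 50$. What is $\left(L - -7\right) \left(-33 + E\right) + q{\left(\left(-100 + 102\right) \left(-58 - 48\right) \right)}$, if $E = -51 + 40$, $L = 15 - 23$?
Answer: $-106$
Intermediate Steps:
$q{\left(g \right)} = -150$ ($q{\left(g \right)} = \left(-3\right) 50 = -150$)
$L = -8$
$E = -11$
$\left(L - -7\right) \left(-33 + E\right) + q{\left(\left(-100 + 102\right) \left(-58 - 48\right) \right)} = \left(-8 - -7\right) \left(-33 - 11\right) - 150 = \left(-8 + 7\right) \left(-44\right) - 150 = \left(-1\right) \left(-44\right) - 150 = 44 - 150 = -106$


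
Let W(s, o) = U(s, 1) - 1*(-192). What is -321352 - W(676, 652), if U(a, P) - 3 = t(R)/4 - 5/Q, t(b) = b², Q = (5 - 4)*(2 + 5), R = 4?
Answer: -2250852/7 ≈ -3.2155e+5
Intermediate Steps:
Q = 7 (Q = 1*7 = 7)
U(a, P) = 44/7 (U(a, P) = 3 + (4²/4 - 5/7) = 3 + (16*(¼) - 5*⅐) = 3 + (4 - 5/7) = 3 + 23/7 = 44/7)
W(s, o) = 1388/7 (W(s, o) = 44/7 - 1*(-192) = 44/7 + 192 = 1388/7)
-321352 - W(676, 652) = -321352 - 1*1388/7 = -321352 - 1388/7 = -2250852/7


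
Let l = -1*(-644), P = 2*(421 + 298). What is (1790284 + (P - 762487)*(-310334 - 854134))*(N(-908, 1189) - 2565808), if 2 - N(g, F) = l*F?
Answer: -2952458086043042752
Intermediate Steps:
P = 1438 (P = 2*719 = 1438)
l = 644
N(g, F) = 2 - 644*F
(1790284 + (P - 762487)*(-310334 - 854134))*(N(-908, 1189) - 2565808) = (1790284 + (1438 - 762487)*(-310334 - 854134))*((2 - 644*1189) - 2565808) = (1790284 - 761049*(-1164468))*((2 - 765716) - 2565808) = (1790284 + 886217206932)*(-765714 - 2565808) = 886218997216*(-3331522) = -2952458086043042752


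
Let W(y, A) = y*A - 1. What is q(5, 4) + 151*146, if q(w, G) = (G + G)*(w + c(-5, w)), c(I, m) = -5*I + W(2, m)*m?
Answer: 22646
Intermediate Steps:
W(y, A) = -1 + A*y (W(y, A) = A*y - 1 = -1 + A*y)
c(I, m) = -5*I + m*(-1 + 2*m) (c(I, m) = -5*I + (-1 + m*2)*m = -5*I + (-1 + 2*m)*m = -5*I + m*(-1 + 2*m))
q(w, G) = 2*G*(25 + w + w*(-1 + 2*w)) (q(w, G) = (G + G)*(w + (-5*(-5) + w*(-1 + 2*w))) = (2*G)*(w + (25 + w*(-1 + 2*w))) = (2*G)*(25 + w + w*(-1 + 2*w)) = 2*G*(25 + w + w*(-1 + 2*w)))
q(5, 4) + 151*146 = 2*4*(25 + 2*5²) + 151*146 = 2*4*(25 + 2*25) + 22046 = 2*4*(25 + 50) + 22046 = 2*4*75 + 22046 = 600 + 22046 = 22646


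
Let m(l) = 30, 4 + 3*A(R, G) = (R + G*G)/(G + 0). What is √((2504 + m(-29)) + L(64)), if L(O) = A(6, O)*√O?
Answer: √10777/2 ≈ 51.906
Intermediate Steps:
A(R, G) = -4/3 + (R + G²)/(3*G) (A(R, G) = -4/3 + ((R + G*G)/(G + 0))/3 = -4/3 + ((R + G²)/G)/3 = -4/3 + (R + G²)/(3*G))
L(O) = (6 + O*(-4 + O))/(3*√O) (L(O) = ((6 + O*(-4 + O))/(3*O))*√O = (6 + O*(-4 + O))/(3*√O))
√((2504 + m(-29)) + L(64)) = √((2504 + 30) + (6 + 64*(-4 + 64))/(3*√64)) = √(2534 + (⅓)*(⅛)*(6 + 64*60)) = √(2534 + (⅓)*(⅛)*(6 + 3840)) = √(2534 + (⅓)*(⅛)*3846) = √(2534 + 641/4) = √(10777/4) = √10777/2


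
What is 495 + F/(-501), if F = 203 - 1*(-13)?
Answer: 82593/167 ≈ 494.57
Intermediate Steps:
F = 216 (F = 203 + 13 = 216)
495 + F/(-501) = 495 + 216/(-501) = 495 - 1/501*216 = 495 - 72/167 = 82593/167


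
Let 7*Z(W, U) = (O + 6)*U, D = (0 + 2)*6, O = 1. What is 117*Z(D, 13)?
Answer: 1521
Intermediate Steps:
D = 12 (D = 2*6 = 12)
Z(W, U) = U (Z(W, U) = ((1 + 6)*U)/7 = (7*U)/7 = U)
117*Z(D, 13) = 117*13 = 1521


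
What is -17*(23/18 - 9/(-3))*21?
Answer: -9163/6 ≈ -1527.2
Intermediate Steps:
-17*(23/18 - 9/(-3))*21 = -17*(23*(1/18) - 9*(-1/3))*21 = -17*(23/18 + 3)*21 = -17*77/18*21 = -1309/18*21 = -9163/6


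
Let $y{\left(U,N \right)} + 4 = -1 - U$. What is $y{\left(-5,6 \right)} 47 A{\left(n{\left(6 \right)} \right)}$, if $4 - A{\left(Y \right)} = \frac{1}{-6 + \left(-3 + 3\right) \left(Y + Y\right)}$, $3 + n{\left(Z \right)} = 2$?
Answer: $0$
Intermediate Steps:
$n{\left(Z \right)} = -1$ ($n{\left(Z \right)} = -3 + 2 = -1$)
$y{\left(U,N \right)} = -5 - U$ ($y{\left(U,N \right)} = -4 - \left(1 + U\right) = -5 - U$)
$A{\left(Y \right)} = \frac{25}{6}$ ($A{\left(Y \right)} = 4 - \frac{1}{-6 + \left(-3 + 3\right) \left(Y + Y\right)} = 4 - \frac{1}{-6 + 0 \cdot 2 Y} = 4 - \frac{1}{-6 + 0} = 4 - \frac{1}{-6} = 4 - - \frac{1}{6} = 4 + \frac{1}{6} = \frac{25}{6}$)
$y{\left(-5,6 \right)} 47 A{\left(n{\left(6 \right)} \right)} = \left(-5 - -5\right) 47 \cdot \frac{25}{6} = \left(-5 + 5\right) 47 \cdot \frac{25}{6} = 0 \cdot 47 \cdot \frac{25}{6} = 0 \cdot \frac{25}{6} = 0$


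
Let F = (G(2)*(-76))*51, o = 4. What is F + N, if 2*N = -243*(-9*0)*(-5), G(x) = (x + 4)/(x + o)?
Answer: -3876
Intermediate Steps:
G(x) = 1 (G(x) = (x + 4)/(x + 4) = (4 + x)/(4 + x) = 1)
F = -3876 (F = (1*(-76))*51 = -76*51 = -3876)
N = 0 (N = (-243*(-9*0)*(-5))/2 = (-0*(-5))/2 = (-243*0)/2 = (½)*0 = 0)
F + N = -3876 + 0 = -3876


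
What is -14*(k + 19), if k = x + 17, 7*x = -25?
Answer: -454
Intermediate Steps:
x = -25/7 (x = (1/7)*(-25) = -25/7 ≈ -3.5714)
k = 94/7 (k = -25/7 + 17 = 94/7 ≈ 13.429)
-14*(k + 19) = -14*(94/7 + 19) = -14*227/7 = -454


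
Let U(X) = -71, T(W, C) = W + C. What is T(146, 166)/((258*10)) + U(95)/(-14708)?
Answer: 397673/3162220 ≈ 0.12576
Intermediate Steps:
T(W, C) = C + W
T(146, 166)/((258*10)) + U(95)/(-14708) = (166 + 146)/((258*10)) - 71/(-14708) = 312/2580 - 71*(-1/14708) = 312*(1/2580) + 71/14708 = 26/215 + 71/14708 = 397673/3162220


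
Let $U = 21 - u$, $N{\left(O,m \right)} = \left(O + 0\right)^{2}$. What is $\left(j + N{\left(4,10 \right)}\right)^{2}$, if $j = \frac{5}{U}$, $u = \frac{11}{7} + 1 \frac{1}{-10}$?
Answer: $\frac{493817284}{1868689} \approx 264.26$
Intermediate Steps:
$N{\left(O,m \right)} = O^{2}$
$u = \frac{103}{70}$ ($u = 11 \cdot \frac{1}{7} + 1 \left(- \frac{1}{10}\right) = \frac{11}{7} - \frac{1}{10} = \frac{103}{70} \approx 1.4714$)
$U = \frac{1367}{70}$ ($U = 21 - \frac{103}{70} = \frac{1367}{70} \approx 19.529$)
$j = \frac{350}{1367}$ ($j = \frac{5}{\frac{1367}{70}} = 5 \cdot \frac{70}{1367} = \frac{350}{1367} \approx 0.25603$)
$\left(j + N{\left(4,10 \right)}\right)^{2} = \left(\frac{350}{1367} + 4^{2}\right)^{2} = \left(\frac{350}{1367} + 16\right)^{2} = \left(\frac{22222}{1367}\right)^{2} = \frac{493817284}{1868689}$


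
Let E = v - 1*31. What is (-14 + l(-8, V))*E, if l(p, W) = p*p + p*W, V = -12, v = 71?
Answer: 5840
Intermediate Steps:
E = 40 (E = 71 - 1*31 = 71 - 31 = 40)
l(p, W) = p² + W*p
(-14 + l(-8, V))*E = (-14 - 8*(-12 - 8))*40 = (-14 - 8*(-20))*40 = (-14 + 160)*40 = 146*40 = 5840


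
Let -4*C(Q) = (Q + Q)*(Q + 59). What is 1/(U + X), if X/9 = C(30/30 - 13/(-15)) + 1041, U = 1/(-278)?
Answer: 6950/61561129 ≈ 0.00011290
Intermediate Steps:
C(Q) = -Q*(59 + Q)/2 (C(Q) = -(Q + Q)*(Q + 59)/4 = -2*Q*(59 + Q)/4 = -Q*(59 + Q)/2)
U = -1/278 ≈ -0.0035971
X = 221443/25 (X = 9*(-(30/30 - 13/(-15))*(59 + (30/30 - 13/(-15)))/2 + 1041) = 9*(-(30*(1/30) - 13*(-1/15))*(59 + (30*(1/30) - 13*(-1/15)))/2 + 1041) = 9*(-(1 + 13/15)*(59 + (1 + 13/15))/2 + 1041) = 9*(-1/2*28/15*(59 + 28/15) + 1041) = 9*(-1/2*28/15*913/15 + 1041) = 9*(-12782/225 + 1041) = 9*(221443/225) = 221443/25 ≈ 8857.7)
1/(U + X) = 1/(-1/278 + 221443/25) = 1/(61561129/6950) = 6950/61561129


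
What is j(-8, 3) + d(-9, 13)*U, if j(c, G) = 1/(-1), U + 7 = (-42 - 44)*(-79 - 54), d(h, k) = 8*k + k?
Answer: 1337426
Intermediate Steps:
d(h, k) = 9*k
U = 11431 (U = -7 + (-42 - 44)*(-79 - 54) = -7 - 86*(-133) = -7 + 11438 = 11431)
j(c, G) = -1 (j(c, G) = 1*(-1) = -1)
j(-8, 3) + d(-9, 13)*U = -1 + (9*13)*11431 = -1 + 117*11431 = -1 + 1337427 = 1337426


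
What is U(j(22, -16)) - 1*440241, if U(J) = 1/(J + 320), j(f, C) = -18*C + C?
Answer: -260622671/592 ≈ -4.4024e+5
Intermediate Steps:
j(f, C) = -17*C
U(J) = 1/(320 + J)
U(j(22, -16)) - 1*440241 = 1/(320 - 17*(-16)) - 1*440241 = 1/(320 + 272) - 440241 = 1/592 - 440241 = -260622671/592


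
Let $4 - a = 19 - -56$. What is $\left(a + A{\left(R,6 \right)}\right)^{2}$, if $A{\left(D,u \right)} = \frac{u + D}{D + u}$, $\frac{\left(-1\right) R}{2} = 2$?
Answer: $4900$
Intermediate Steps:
$a = -71$ ($a = 4 - \left(19 - -56\right) = 4 - \left(19 + 56\right) = 4 - 75 = -71$)
$R = -4$ ($R = \left(-2\right) 2 = -4$)
$A{\left(D,u \right)} = 1$ ($A{\left(D,u \right)} = \frac{D + u}{D + u} = 1$)
$\left(a + A{\left(R,6 \right)}\right)^{2} = \left(-71 + 1\right)^{2} = \left(-70\right)^{2} = 4900$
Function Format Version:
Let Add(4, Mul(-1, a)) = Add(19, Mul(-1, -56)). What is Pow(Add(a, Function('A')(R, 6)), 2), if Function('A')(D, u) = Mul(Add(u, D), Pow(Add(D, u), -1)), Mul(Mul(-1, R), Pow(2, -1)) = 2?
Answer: 4900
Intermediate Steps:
a = -71 (a = Add(4, Mul(-1, Add(19, Mul(-1, -56)))) = Add(4, Mul(-1, Add(19, 56))) = Add(4, Mul(-1, 75)) = Add(4, -75) = -71)
R = -4 (R = Mul(-2, 2) = -4)
Function('A')(D, u) = 1 (Function('A')(D, u) = Mul(Add(D, u), Pow(Add(D, u), -1)) = 1)
Pow(Add(a, Function('A')(R, 6)), 2) = Pow(Add(-71, 1), 2) = Pow(-70, 2) = 4900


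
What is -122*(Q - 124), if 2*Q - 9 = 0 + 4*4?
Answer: 13603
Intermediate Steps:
Q = 25/2 (Q = 9/2 + (0 + 4*4)/2 = 9/2 + (0 + 16)/2 = 9/2 + (½)*16 = 9/2 + 8 = 25/2 ≈ 12.500)
-122*(Q - 124) = -122*(25/2 - 124) = -122*(-223/2) = 13603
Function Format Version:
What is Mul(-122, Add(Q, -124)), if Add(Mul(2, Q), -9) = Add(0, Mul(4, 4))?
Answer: 13603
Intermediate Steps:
Q = Rational(25, 2) (Q = Add(Rational(9, 2), Mul(Rational(1, 2), Add(0, Mul(4, 4)))) = Add(Rational(9, 2), Mul(Rational(1, 2), Add(0, 16))) = Add(Rational(9, 2), Mul(Rational(1, 2), 16)) = Add(Rational(9, 2), 8) = Rational(25, 2) ≈ 12.500)
Mul(-122, Add(Q, -124)) = Mul(-122, Add(Rational(25, 2), -124)) = Mul(-122, Rational(-223, 2)) = 13603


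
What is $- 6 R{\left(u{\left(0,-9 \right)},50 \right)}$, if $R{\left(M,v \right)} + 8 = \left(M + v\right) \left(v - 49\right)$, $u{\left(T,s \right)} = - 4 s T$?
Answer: $-252$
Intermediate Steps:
$u{\left(T,s \right)} = - 4 T s$
$R{\left(M,v \right)} = -8 + \left(-49 + v\right) \left(M + v\right)$ ($R{\left(M,v \right)} = -8 + \left(M + v\right) \left(v - 49\right) = -8 + \left(M + v\right) \left(-49 + v\right) = -8 + \left(-49 + v\right) \left(M + v\right)$)
$- 6 R{\left(u{\left(0,-9 \right)},50 \right)} = - 6 \left(-8 + 50^{2} - 49 \left(\left(-4\right) 0 \left(-9\right)\right) - 2450 + \left(-4\right) 0 \left(-9\right) 50\right) = - 6 \left(-8 + 2500 - 0 - 2450 + 0 \cdot 50\right) = - 6 \left(-8 + 2500 + 0 - 2450 + 0\right) = \left(-6\right) 42 = -252$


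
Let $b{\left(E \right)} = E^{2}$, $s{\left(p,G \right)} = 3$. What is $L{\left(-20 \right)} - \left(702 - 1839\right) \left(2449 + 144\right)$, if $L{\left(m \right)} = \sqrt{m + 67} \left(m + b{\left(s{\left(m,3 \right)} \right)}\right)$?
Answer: $2948241 - 11 \sqrt{47} \approx 2.9482 \cdot 10^{6}$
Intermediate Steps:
$L{\left(m \right)} = \sqrt{67 + m} \left(9 + m\right)$ ($L{\left(m \right)} = \sqrt{m + 67} \left(m + 3^{2}\right) = \sqrt{67 + m} \left(m + 9\right) = \sqrt{67 + m} \left(9 + m\right)$)
$L{\left(-20 \right)} - \left(702 - 1839\right) \left(2449 + 144\right) = \sqrt{67 - 20} \left(9 - 20\right) - \left(702 - 1839\right) \left(2449 + 144\right) = \sqrt{47} \left(-11\right) - \left(-1137\right) 2593 = - 11 \sqrt{47} - -2948241 = - 11 \sqrt{47} + 2948241 = 2948241 - 11 \sqrt{47}$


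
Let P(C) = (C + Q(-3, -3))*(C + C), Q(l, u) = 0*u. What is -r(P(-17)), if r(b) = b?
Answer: -578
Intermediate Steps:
Q(l, u) = 0
P(C) = 2*C**2 (P(C) = (C + 0)*(C + C) = C*(2*C) = 2*C**2)
-r(P(-17)) = -2*(-17)**2 = -2*289 = -1*578 = -578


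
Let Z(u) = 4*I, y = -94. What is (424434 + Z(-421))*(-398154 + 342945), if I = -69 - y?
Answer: -23438097606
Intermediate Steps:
I = 25 (I = -69 - 1*(-94) = -69 + 94 = 25)
Z(u) = 100 (Z(u) = 4*25 = 100)
(424434 + Z(-421))*(-398154 + 342945) = (424434 + 100)*(-398154 + 342945) = 424534*(-55209) = -23438097606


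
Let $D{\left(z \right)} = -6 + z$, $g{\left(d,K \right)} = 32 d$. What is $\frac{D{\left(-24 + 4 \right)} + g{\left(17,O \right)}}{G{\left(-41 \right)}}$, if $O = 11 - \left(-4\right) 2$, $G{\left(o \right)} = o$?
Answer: $- \frac{518}{41} \approx -12.634$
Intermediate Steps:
$O = 19$ ($O = 11 - -8 = 11 + 8 = 19$)
$\frac{D{\left(-24 + 4 \right)} + g{\left(17,O \right)}}{G{\left(-41 \right)}} = \frac{\left(-6 + \left(-24 + 4\right)\right) + 32 \cdot 17}{-41} = \left(\left(-6 - 20\right) + 544\right) \left(- \frac{1}{41}\right) = \left(-26 + 544\right) \left(- \frac{1}{41}\right) = 518 \left(- \frac{1}{41}\right) = - \frac{518}{41}$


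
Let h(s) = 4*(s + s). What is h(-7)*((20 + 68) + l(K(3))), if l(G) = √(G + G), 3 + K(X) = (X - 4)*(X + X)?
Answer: -4928 - 168*I*√2 ≈ -4928.0 - 237.59*I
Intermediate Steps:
K(X) = -3 + 2*X*(-4 + X) (K(X) = -3 + (X - 4)*(X + X) = -3 + (-4 + X)*(2*X) = -3 + 2*X*(-4 + X))
h(s) = 8*s (h(s) = 4*(2*s) = 8*s)
l(G) = √2*√G (l(G) = √(2*G) = √2*√G)
h(-7)*((20 + 68) + l(K(3))) = (8*(-7))*((20 + 68) + √2*√(-3 - 8*3 + 2*3²)) = -56*(88 + √2*√(-3 - 24 + 2*9)) = -56*(88 + √2*√(-3 - 24 + 18)) = -56*(88 + √2*√(-9)) = -56*(88 + √2*(3*I)) = -56*(88 + 3*I*√2) = -4928 - 168*I*√2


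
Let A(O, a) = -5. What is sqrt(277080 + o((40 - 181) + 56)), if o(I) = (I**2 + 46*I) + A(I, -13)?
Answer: sqrt(280390) ≈ 529.52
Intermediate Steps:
o(I) = -5 + I**2 + 46*I (o(I) = (I**2 + 46*I) - 5 = -5 + I**2 + 46*I)
sqrt(277080 + o((40 - 181) + 56)) = sqrt(277080 + (-5 + ((40 - 181) + 56)**2 + 46*((40 - 181) + 56))) = sqrt(277080 + (-5 + (-141 + 56)**2 + 46*(-141 + 56))) = sqrt(277080 + (-5 + (-85)**2 + 46*(-85))) = sqrt(277080 + (-5 + 7225 - 3910)) = sqrt(277080 + 3310) = sqrt(280390)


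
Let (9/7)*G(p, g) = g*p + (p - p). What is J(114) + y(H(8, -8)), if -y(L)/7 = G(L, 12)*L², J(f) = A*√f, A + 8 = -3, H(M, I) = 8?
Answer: -100352/3 - 11*√114 ≈ -33568.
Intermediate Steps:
G(p, g) = 7*g*p/9 (G(p, g) = 7*(g*p + (p - p))/9 = 7*(g*p + 0)/9 = 7*(g*p)/9 = 7*g*p/9)
A = -11 (A = -8 - 3 = -11)
J(f) = -11*√f
y(L) = -196*L³/3 (y(L) = -7*(7/9)*12*L*L² = -7*28*L/3*L² = -196*L³/3)
J(114) + y(H(8, -8)) = -11*√114 - 196/3*8³ = -11*√114 - 196/3*512 = -11*√114 - 100352/3 = -100352/3 - 11*√114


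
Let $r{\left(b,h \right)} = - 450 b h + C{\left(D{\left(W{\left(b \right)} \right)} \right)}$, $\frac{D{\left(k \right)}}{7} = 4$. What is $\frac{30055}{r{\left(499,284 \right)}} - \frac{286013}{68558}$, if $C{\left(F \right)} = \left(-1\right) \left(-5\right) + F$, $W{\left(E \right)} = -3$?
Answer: $- \frac{2605961330123}{624584603598} \approx -4.1723$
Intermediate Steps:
$D{\left(k \right)} = 28$ ($D{\left(k \right)} = 7 \cdot 4 = 28$)
$C{\left(F \right)} = 5 + F$
$r{\left(b,h \right)} = 33 - 450 b h$ ($r{\left(b,h \right)} = - 450 b h + \left(5 + 28\right) = - 450 b h + 33 = 33 - 450 b h$)
$\frac{30055}{r{\left(499,284 \right)}} - \frac{286013}{68558} = \frac{30055}{33 - 224550 \cdot 284} - \frac{286013}{68558} = \frac{30055}{33 - 63772200} - \frac{40859}{9794} = \frac{30055}{-63772167} - \frac{40859}{9794} = 30055 \left(- \frac{1}{63772167}\right) - \frac{40859}{9794} = - \frac{30055}{63772167} - \frac{40859}{9794} = - \frac{2605961330123}{624584603598}$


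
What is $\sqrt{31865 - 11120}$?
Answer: $3 \sqrt{2305} \approx 144.03$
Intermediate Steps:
$\sqrt{31865 - 11120} = \sqrt{20745} = 3 \sqrt{2305}$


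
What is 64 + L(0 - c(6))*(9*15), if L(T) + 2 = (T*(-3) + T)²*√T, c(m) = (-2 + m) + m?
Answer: -206 + 54000*I*√10 ≈ -206.0 + 1.7076e+5*I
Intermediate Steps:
c(m) = -2 + 2*m
L(T) = -2 + 4*T^(5/2) (L(T) = -2 + (T*(-3) + T)²*√T = -2 + (-3*T + T)²*√T = -2 + (-2*T)²*√T = -2 + (4*T²)*√T = -2 + 4*T^(5/2))
64 + L(0 - c(6))*(9*15) = 64 + (-2 + 4*(0 - (-2 + 2*6))^(5/2))*(9*15) = 64 + (-2 + 4*(0 - (-2 + 12))^(5/2))*135 = 64 + (-2 + 4*(0 - 1*10)^(5/2))*135 = 64 + (-2 + 4*(0 - 10)^(5/2))*135 = 64 + (-2 + 4*(-10)^(5/2))*135 = 64 + (-2 + 4*(100*I*√10))*135 = 64 + (-2 + 400*I*√10)*135 = 64 + (-270 + 54000*I*√10) = -206 + 54000*I*√10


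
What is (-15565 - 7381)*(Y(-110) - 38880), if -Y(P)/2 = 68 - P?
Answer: 900309256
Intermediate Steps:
Y(P) = -136 + 2*P (Y(P) = -2*(68 - P) = -136 + 2*P)
(-15565 - 7381)*(Y(-110) - 38880) = (-15565 - 7381)*((-136 + 2*(-110)) - 38880) = -22946*((-136 - 220) - 38880) = -22946*(-356 - 38880) = -22946*(-39236) = 900309256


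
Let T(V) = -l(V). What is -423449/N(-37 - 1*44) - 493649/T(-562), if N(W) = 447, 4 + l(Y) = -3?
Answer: -223625246/3129 ≈ -71469.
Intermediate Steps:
l(Y) = -7 (l(Y) = -4 - 3 = -7)
T(V) = 7 (T(V) = -1*(-7) = 7)
-423449/N(-37 - 1*44) - 493649/T(-562) = -423449/447 - 493649/7 = -223625246/3129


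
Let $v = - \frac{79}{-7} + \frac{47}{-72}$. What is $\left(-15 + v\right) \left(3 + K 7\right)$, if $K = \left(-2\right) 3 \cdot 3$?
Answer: $\frac{90241}{168} \approx 537.15$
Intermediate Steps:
$K = -18$ ($K = \left(-6\right) 3 = -18$)
$v = \frac{5359}{504}$ ($v = \left(-79\right) \left(- \frac{1}{7}\right) + 47 \left(- \frac{1}{72}\right) = \frac{79}{7} - \frac{47}{72} = \frac{5359}{504} \approx 10.633$)
$\left(-15 + v\right) \left(3 + K 7\right) = \left(-15 + \frac{5359}{504}\right) \left(3 - 126\right) = - \frac{2201 \left(3 - 126\right)}{504} = \left(- \frac{2201}{504}\right) \left(-123\right) = \frac{90241}{168}$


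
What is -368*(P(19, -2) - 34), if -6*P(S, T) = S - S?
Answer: 12512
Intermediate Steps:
P(S, T) = 0 (P(S, T) = -(S - S)/6 = -1/6*0 = 0)
-368*(P(19, -2) - 34) = -368*(0 - 34) = -368*(-34) = 12512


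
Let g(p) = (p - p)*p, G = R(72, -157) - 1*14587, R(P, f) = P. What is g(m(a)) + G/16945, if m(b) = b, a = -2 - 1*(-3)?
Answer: -2903/3389 ≈ -0.85660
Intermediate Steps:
a = 1 (a = -2 + 3 = 1)
G = -14515 (G = 72 - 1*14587 = 72 - 14587 = -14515)
g(p) = 0 (g(p) = 0*p = 0)
g(m(a)) + G/16945 = 0 - 14515/16945 = 0 - 14515*1/16945 = 0 - 2903/3389 = -2903/3389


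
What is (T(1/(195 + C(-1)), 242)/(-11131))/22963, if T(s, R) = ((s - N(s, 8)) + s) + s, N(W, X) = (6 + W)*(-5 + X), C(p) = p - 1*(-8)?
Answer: 18/255601153 ≈ 7.0422e-8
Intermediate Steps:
C(p) = 8 + p (C(p) = p + 8 = 8 + p)
N(W, X) = (-5 + X)*(6 + W)
T(s, R) = -18 (T(s, R) = ((s - (-30 - 5*s + 6*8 + s*8)) + s) + s = ((s - (-30 - 5*s + 48 + 8*s)) + s) + s = ((s - (18 + 3*s)) + s) + s = ((s + (-18 - 3*s)) + s) + s = ((-18 - 2*s) + s) + s = (-18 - s) + s = -18)
(T(1/(195 + C(-1)), 242)/(-11131))/22963 = -18/(-11131)/22963 = -18*(-1/11131)*(1/22963) = (18/11131)*(1/22963) = 18/255601153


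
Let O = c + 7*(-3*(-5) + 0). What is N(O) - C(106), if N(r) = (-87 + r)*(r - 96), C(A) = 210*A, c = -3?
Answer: -22170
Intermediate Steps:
O = 102 (O = -3 + 7*(-3*(-5) + 0) = -3 + 7*(15 + 0) = -3 + 7*15 = -3 + 105 = 102)
N(r) = (-96 + r)*(-87 + r) (N(r) = (-87 + r)*(-96 + r) = (-96 + r)*(-87 + r))
N(O) - C(106) = (8352 + 102² - 183*102) - 210*106 = (8352 + 10404 - 18666) - 1*22260 = 90 - 22260 = -22170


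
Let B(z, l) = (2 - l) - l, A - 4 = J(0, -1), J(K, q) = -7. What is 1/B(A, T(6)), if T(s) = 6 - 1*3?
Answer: -1/4 ≈ -0.25000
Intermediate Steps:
T(s) = 3 (T(s) = 6 - 3 = 3)
A = -3 (A = 4 - 7 = -3)
B(z, l) = 2 - 2*l
1/B(A, T(6)) = 1/(2 - 2*3) = 1/(2 - 6) = 1/(-4) = -1/4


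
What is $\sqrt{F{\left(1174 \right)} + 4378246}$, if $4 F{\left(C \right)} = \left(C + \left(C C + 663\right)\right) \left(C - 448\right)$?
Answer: $\frac{\sqrt{1019475022}}{2} \approx 15965.0$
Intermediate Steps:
$F{\left(C \right)} = \frac{\left(-448 + C\right) \left(663 + C + C^{2}\right)}{4}$ ($F{\left(C \right)} = \frac{\left(C + \left(C C + 663\right)\right) \left(C - 448\right)}{4} = \frac{\left(C + \left(C^{2} + 663\right)\right) \left(-448 + C\right)}{4} = \frac{\left(C + \left(663 + C^{2}\right)\right) \left(-448 + C\right)}{4} = \frac{\left(663 + C + C^{2}\right) \left(-448 + C\right)}{4} = \frac{\left(-448 + C\right) \left(663 + C + C^{2}\right)}{4}$)
$\sqrt{F{\left(1174 \right)} + 4378246} = \sqrt{\left(-74256 - \frac{447 \cdot 1174^{2}}{4} + \frac{1174^{3}}{4} + \frac{215}{4} \cdot 1174\right) + 4378246} = \sqrt{\left(-74256 - 154022343 + \frac{1}{4} \cdot 1618096024 + \frac{126205}{2}\right) + 4378246} = \sqrt{\left(-74256 - 154022343 + 404524006 + \frac{126205}{2}\right) + 4378246} = \sqrt{\frac{500981019}{2} + 4378246} = \sqrt{\frac{509737511}{2}} = \frac{\sqrt{1019475022}}{2}$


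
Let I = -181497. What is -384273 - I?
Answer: -202776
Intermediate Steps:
-384273 - I = -384273 - 1*(-181497) = -384273 + 181497 = -202776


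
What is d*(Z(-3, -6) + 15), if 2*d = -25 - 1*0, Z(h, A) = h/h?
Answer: -200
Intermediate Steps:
Z(h, A) = 1
d = -25/2 (d = (-25 - 1*0)/2 = (-25 + 0)/2 = (½)*(-25) = -25/2 ≈ -12.500)
d*(Z(-3, -6) + 15) = -25*(1 + 15)/2 = -25/2*16 = -200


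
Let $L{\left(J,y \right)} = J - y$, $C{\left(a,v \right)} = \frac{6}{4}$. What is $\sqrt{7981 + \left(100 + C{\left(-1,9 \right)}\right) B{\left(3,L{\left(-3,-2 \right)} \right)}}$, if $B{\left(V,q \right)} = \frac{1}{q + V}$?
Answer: $\frac{\sqrt{32127}}{2} \approx 89.62$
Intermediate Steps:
$C{\left(a,v \right)} = \frac{3}{2}$ ($C{\left(a,v \right)} = 6 \cdot \frac{1}{4} = \frac{3}{2}$)
$B{\left(V,q \right)} = \frac{1}{V + q}$
$\sqrt{7981 + \left(100 + C{\left(-1,9 \right)}\right) B{\left(3,L{\left(-3,-2 \right)} \right)}} = \sqrt{7981 + \frac{100 + \frac{3}{2}}{3 - 1}} = \sqrt{7981 + \frac{203}{2 \left(3 + \left(-3 + 2\right)\right)}} = \sqrt{7981 + \frac{203}{2 \left(3 - 1\right)}} = \sqrt{7981 + \frac{203}{2 \cdot 2}} = \sqrt{7981 + \frac{203}{2} \cdot \frac{1}{2}} = \sqrt{7981 + \frac{203}{4}} = \sqrt{\frac{32127}{4}} = \frac{\sqrt{32127}}{2}$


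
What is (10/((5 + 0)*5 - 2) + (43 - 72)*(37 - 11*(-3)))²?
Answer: 2179022400/529 ≈ 4.1191e+6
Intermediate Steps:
(10/((5 + 0)*5 - 2) + (43 - 72)*(37 - 11*(-3)))² = (10/(5*5 - 2) - 29*(37 + 33))² = (10/(25 - 2) - 29*70)² = (10/23 - 2030)² = (-46680/23)² = 2179022400/529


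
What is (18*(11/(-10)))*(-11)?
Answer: 1089/5 ≈ 217.80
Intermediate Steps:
(18*(11/(-10)))*(-11) = (18*(11*(-1/10)))*(-11) = (18*(-11/10))*(-11) = -99/5*(-11) = 1089/5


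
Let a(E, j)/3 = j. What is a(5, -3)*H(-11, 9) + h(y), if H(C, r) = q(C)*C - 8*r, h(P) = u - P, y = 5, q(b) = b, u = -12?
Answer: -458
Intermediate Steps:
a(E, j) = 3*j
h(P) = -12 - P
H(C, r) = C**2 - 8*r (H(C, r) = C*C - 8*r = C**2 - 8*r)
a(5, -3)*H(-11, 9) + h(y) = (3*(-3))*((-11)**2 - 8*9) + (-12 - 1*5) = -9*(121 - 72) + (-12 - 5) = -9*49 - 17 = -441 - 17 = -458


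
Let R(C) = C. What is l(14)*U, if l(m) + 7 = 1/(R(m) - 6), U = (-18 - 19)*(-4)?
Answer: -2035/2 ≈ -1017.5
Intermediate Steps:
U = 148 (U = -37*(-4) = 148)
l(m) = -7 + 1/(-6 + m) (l(m) = -7 + 1/(m - 6) = -7 + 1/(-6 + m))
l(14)*U = ((43 - 7*14)/(-6 + 14))*148 = ((43 - 98)/8)*148 = ((1/8)*(-55))*148 = -55/8*148 = -2035/2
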